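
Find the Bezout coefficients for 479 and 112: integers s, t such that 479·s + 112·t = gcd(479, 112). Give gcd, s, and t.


Euclidean algorithm on (479, 112) — divide until remainder is 0:
  479 = 4 · 112 + 31
  112 = 3 · 31 + 19
  31 = 1 · 19 + 12
  19 = 1 · 12 + 7
  12 = 1 · 7 + 5
  7 = 1 · 5 + 2
  5 = 2 · 2 + 1
  2 = 2 · 1 + 0
gcd(479, 112) = 1.
Track Bezout coefficients alongside the remainders: start with r₀ = 479 = a·1 + b·0 (s = 1, t = 0) and r₁ = 112 = a·0 + b·1 (s = 0, t = 1); each new remainder r_{k+1} = r_{k-1} − q_k·r_k inherits s_{k+1} = s_{k-1} − q_k·s_k, t_{k+1} = t_{k-1} − q_k·t_k, so r_k = a·s_k + b·t_k at every step:
  q = 4: r = 31, s = 1 − 4·0 = 1, t = 0 − 4·1 = -4  (check: 479·1 + 112·(-4) = 31)
  q = 3: r = 19, s = 0 − 3·1 = -3, t = 1 − 3·(-4) = 13  (check: 479·(-3) + 112·13 = 19)
  q = 1: r = 12, s = 1 − 1·(-3) = 4, t = -4 − 1·13 = -17  (check: 479·4 + 112·(-17) = 12)
  q = 1: r = 7, s = -3 − 1·4 = -7, t = 13 − 1·(-17) = 30  (check: 479·(-7) + 112·30 = 7)
  q = 1: r = 5, s = 4 − 1·(-7) = 11, t = -17 − 1·30 = -47  (check: 479·11 + 112·(-47) = 5)
  q = 1: r = 2, s = -7 − 1·11 = -18, t = 30 − 1·(-47) = 77  (check: 479·(-18) + 112·77 = 2)
  q = 2: r = 1, s = 11 − 2·(-18) = 47, t = -47 − 2·77 = -201  (check: 479·47 + 112·(-201) = 1)
The row with r = 1 (the gcd) gives the Bezout coefficients s = 47, t = -201.
Result: 479 · (47) + 112 · (-201) = 1.

gcd(479, 112) = 1; s = 47, t = -201 (check: 479·47 + 112·(-201) = 1).


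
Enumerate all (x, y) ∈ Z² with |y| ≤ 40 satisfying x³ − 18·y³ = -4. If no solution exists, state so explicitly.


The equation is x³ - 18y³ = -4. For fixed y, x³ = 18·y³ − 4, so a solution requires the RHS to be a perfect cube.
Strategy: iterate y from -40 to 40, compute RHS = 18·y³ − 4, and check whether it is a (positive or negative) perfect cube.
Check small values of y:
  y = 0: RHS = -4 is not a perfect cube.
  y = 1: RHS = 14 is not a perfect cube.
  y = -1: RHS = -22 is not a perfect cube.
  y = 2: RHS = 140 is not a perfect cube.
  y = -2: RHS = -148 is not a perfect cube.
  y = 3: RHS = 482 is not a perfect cube.
  y = -3: RHS = -490 is not a perfect cube.
Continuing the search up to |y| = 40 finds no solutions either.
No (x, y) in the scanned range satisfies the equation.

No integer solutions with |y| ≤ 40.


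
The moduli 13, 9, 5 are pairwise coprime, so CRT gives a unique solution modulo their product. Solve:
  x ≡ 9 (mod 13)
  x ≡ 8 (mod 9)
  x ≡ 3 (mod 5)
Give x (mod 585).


Moduli 13, 9, 5 are pairwise coprime; by CRT there is a unique solution modulo M = 13 · 9 · 5 = 585.
Solve pairwise, accumulating the modulus:
  Start with x ≡ 9 (mod 13).
  Combine with x ≡ 8 (mod 9): since gcd(13, 9) = 1, we get a unique residue mod 117.
    Write x = 9 + 13·t and substitute into x ≡ 8 (mod 9): 13·t ≡ 8 − 9 = -1 (mod 9).
    Reduce coefficients mod 9: 4·t ≡ 8 (mod 9).
    The inverse of 4 mod 9 is 7 (since 4·7 = 28 = 3·9 + 1), so t ≡ 7·8 = 56 ≡ 2 (mod 9).
    Then x = 9 + 13·2 = 35, valid modulo lcm(13, 9) = 117: x ≡ 35 (mod 117).
  Combine with x ≡ 3 (mod 5): since gcd(117, 5) = 1, we get a unique residue mod 585.
    Write x = 35 + 117·t and substitute into x ≡ 3 (mod 5): 117·t ≡ 3 − 35 = -32 (mod 5).
    Reduce coefficients mod 5: 2·t ≡ 3 (mod 5).
    The inverse of 2 mod 5 is 3 (since 2·3 = 6 = 1·5 + 1), so t ≡ 3·3 = 9 ≡ 4 (mod 5).
    Then x = 35 + 117·4 = 503, valid modulo lcm(117, 5) = 585: x ≡ 503 (mod 585).
Verify: 503 mod 13 = 9 ✓, 503 mod 9 = 8 ✓, 503 mod 5 = 3 ✓.

x ≡ 503 (mod 585).


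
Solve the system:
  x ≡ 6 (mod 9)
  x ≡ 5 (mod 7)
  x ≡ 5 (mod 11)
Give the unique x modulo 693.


Moduli 9, 7, 11 are pairwise coprime; by CRT there is a unique solution modulo M = 9 · 7 · 11 = 693.
Solve pairwise, accumulating the modulus:
  Start with x ≡ 6 (mod 9).
  Combine with x ≡ 5 (mod 7): since gcd(9, 7) = 1, we get a unique residue mod 63.
    Write x = 6 + 9·t and substitute into x ≡ 5 (mod 7): 9·t ≡ 5 − 6 = -1 (mod 7).
    Reduce coefficients mod 7: 2·t ≡ 6 (mod 7).
    The inverse of 2 mod 7 is 4 (since 2·4 = 8 = 1·7 + 1), so t ≡ 4·6 = 24 ≡ 3 (mod 7).
    Then x = 6 + 9·3 = 33, valid modulo lcm(9, 7) = 63: x ≡ 33 (mod 63).
  Combine with x ≡ 5 (mod 11): since gcd(63, 11) = 1, we get a unique residue mod 693.
    Write x = 33 + 63·t and substitute into x ≡ 5 (mod 11): 63·t ≡ 5 − 33 = -28 (mod 11).
    Reduce coefficients mod 11: 8·t ≡ 5 (mod 11).
    The inverse of 8 mod 11 is 7 (since 8·7 = 56 = 5·11 + 1), so t ≡ 7·5 = 35 ≡ 2 (mod 11).
    Then x = 33 + 63·2 = 159, valid modulo lcm(63, 11) = 693: x ≡ 159 (mod 693).
Verify: 159 mod 9 = 6 ✓, 159 mod 7 = 5 ✓, 159 mod 11 = 5 ✓.

x ≡ 159 (mod 693).


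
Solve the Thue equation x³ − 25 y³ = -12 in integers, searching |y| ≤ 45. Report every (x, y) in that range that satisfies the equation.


The equation is x³ - 25y³ = -12. For fixed y, x³ = 25·y³ − 12, so a solution requires the RHS to be a perfect cube.
Strategy: iterate y from -45 to 45, compute RHS = 25·y³ − 12, and check whether it is a (positive or negative) perfect cube.
Check small values of y:
  y = 0: RHS = -12 is not a perfect cube.
  y = 1: RHS = 13 is not a perfect cube.
  y = -1: RHS = -37 is not a perfect cube.
  y = 2: RHS = 188 is not a perfect cube.
  y = -2: RHS = -212 is not a perfect cube.
  y = 3: RHS = 663 is not a perfect cube.
  y = -3: RHS = -687 is not a perfect cube.
Continuing the search up to |y| = 45 finds no solutions either.
No (x, y) in the scanned range satisfies the equation.

No integer solutions with |y| ≤ 45.


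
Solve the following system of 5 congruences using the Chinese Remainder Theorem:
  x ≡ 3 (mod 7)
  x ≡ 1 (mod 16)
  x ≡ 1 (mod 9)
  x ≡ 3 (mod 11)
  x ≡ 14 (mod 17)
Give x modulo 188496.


Product of moduli M = 7 · 16 · 9 · 11 · 17 = 188496.
Merge one congruence at a time:
  Start: x ≡ 3 (mod 7).
  Combine with x ≡ 1 (mod 16); new modulus lcm = 112.
    Write x = 3 + 7·t and substitute into x ≡ 1 (mod 16): 7·t ≡ 1 − 3 = -2 (mod 16).
    Reduce coefficients mod 16: 7·t ≡ 14 (mod 16).
    The inverse of 7 mod 16 is 7 (since 7·7 = 49 = 3·16 + 1), so t ≡ 7·14 = 98 ≡ 2 (mod 16).
    Then x = 3 + 7·2 = 17, valid modulo lcm(7, 16) = 112: x ≡ 17 (mod 112).
  Combine with x ≡ 1 (mod 9); new modulus lcm = 1008.
    Write x = 17 + 112·t and substitute into x ≡ 1 (mod 9): 112·t ≡ 1 − 17 = -16 (mod 9).
    Reduce coefficients mod 9: 4·t ≡ 2 (mod 9).
    The inverse of 4 mod 9 is 7 (since 4·7 = 28 = 3·9 + 1), so t ≡ 7·2 = 14 ≡ 5 (mod 9).
    Then x = 17 + 112·5 = 577, valid modulo lcm(112, 9) = 1008: x ≡ 577 (mod 1008).
  Combine with x ≡ 3 (mod 11); new modulus lcm = 11088.
    Write x = 577 + 1008·t and substitute into x ≡ 3 (mod 11): 1008·t ≡ 3 − 577 = -574 (mod 11).
    Reduce coefficients mod 11: 7·t ≡ 9 (mod 11).
    The inverse of 7 mod 11 is 8 (since 7·8 = 56 = 5·11 + 1), so t ≡ 8·9 = 72 ≡ 6 (mod 11).
    Then x = 577 + 1008·6 = 6625, valid modulo lcm(1008, 11) = 11088: x ≡ 6625 (mod 11088).
  Combine with x ≡ 14 (mod 17); new modulus lcm = 188496.
    Write x = 6625 + 11088·t and substitute into x ≡ 14 (mod 17): 11088·t ≡ 14 − 6625 = -6611 (mod 17).
    Reduce coefficients mod 17: 4·t ≡ 2 (mod 17).
    The inverse of 4 mod 17 is 13 (since 4·13 = 52 = 3·17 + 1), so t ≡ 13·2 = 26 ≡ 9 (mod 17).
    Then x = 6625 + 11088·9 = 106417, valid modulo lcm(11088, 17) = 188496: x ≡ 106417 (mod 188496).
Verify against each original: 106417 mod 7 = 3, 106417 mod 16 = 1, 106417 mod 9 = 1, 106417 mod 11 = 3, 106417 mod 17 = 14.

x ≡ 106417 (mod 188496).


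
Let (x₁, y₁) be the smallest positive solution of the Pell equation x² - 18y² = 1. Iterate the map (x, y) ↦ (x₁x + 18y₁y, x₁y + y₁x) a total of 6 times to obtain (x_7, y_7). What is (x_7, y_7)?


Step 1: Find the fundamental solution (x₁, y₁) of x² - 18y² = 1.
  Expand √18 as a continued fraction. a₀ = ⌊√18⌋ = 4; iterate m_{k+1} = d_k·a_k − m_k, d_{k+1} = (18 − m_{k+1}²)/d_k, a_{k+1} = ⌊(a₀ + m_{k+1})/d_{k+1}⌋ (starting m₀ = 0, d₀ = 1), with convergents p_k = a_k·p_{k-1} + p_{k-2}, q_k = a_k·q_{k-1} + q_{k-2} (p₋₁ = 1, q₋₁ = 0):
  k = 0: a₀ = 4; p₀/q₀ = 4/1; p₀² − 18·q₀² = 16 − 18 = -2.
  k = 1: m = 4, d = 2, a = ⌊(4 + 4)/2⌋ = 4; p/q = (4·4 + 1)/(4·1 + 0) = 17/4; p² − 18·q² = 289 − 288 = 1.
  The first convergent with p² − 18·q² = 1 gives the fundamental solution (x₁, y₁) = (17, 4).
Step 2: Apply the recurrence (x_{n+1}, y_{n+1}) = (x₁x_n + 18y₁y_n, x₁y_n + y₁x_n) repeatedly.
  From (x_1, y_1) = (17, 4): x_2 = 17·17 + 18·4·4 = 577; y_2 = 17·4 + 4·17 = 136.
  From (x_2, y_2) = (577, 136): x_3 = 17·577 + 18·4·136 = 19601; y_3 = 17·136 + 4·577 = 4620.
  From (x_3, y_3) = (19601, 4620): x_4 = 17·19601 + 18·4·4620 = 665857; y_4 = 17·4620 + 4·19601 = 156944.
  From (x_4, y_4) = (665857, 156944): x_5 = 17·665857 + 18·4·156944 = 22619537; y_5 = 17·156944 + 4·665857 = 5331476.
  From (x_5, y_5) = (22619537, 5331476): x_6 = 17·22619537 + 18·4·5331476 = 768398401; y_6 = 17·5331476 + 4·22619537 = 181113240.
  From (x_6, y_6) = (768398401, 181113240): x_7 = 17·768398401 + 18·4·181113240 = 26102926097; y_7 = 17·181113240 + 4·768398401 = 6152518684.
Step 3: Verify x_7² - 18·y_7² = 681362750825443653409 - 681362750825443653408 = 1 (should be 1). ✓

(x_1, y_1) = (17, 4); (x_7, y_7) = (26102926097, 6152518684).


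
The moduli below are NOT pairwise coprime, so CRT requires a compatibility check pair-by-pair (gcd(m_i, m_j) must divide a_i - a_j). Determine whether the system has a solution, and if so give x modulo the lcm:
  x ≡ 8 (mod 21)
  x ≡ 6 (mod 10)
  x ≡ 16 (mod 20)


Moduli 21, 10, 20 are not pairwise coprime, so CRT works modulo lcm(m_i) when all pairwise compatibility conditions hold.
Pairwise compatibility: gcd(m_i, m_j) must divide a_i - a_j for every pair.
Merge one congruence at a time:
  Start: x ≡ 8 (mod 21).
  Combine with x ≡ 6 (mod 10): gcd(21, 10) = 1; 6 - 8 = -2, which IS divisible by 1, so compatible.
    Write x = 8 + 21·t and substitute into x ≡ 6 (mod 10): 21·t ≡ 6 − 8 = -2 (mod 10).
    Reduce coefficients mod 10: 1·t ≡ 8 (mod 10).
    So t ≡ 8 (mod 10).
    Then x = 8 + 21·8 = 176, valid modulo lcm(21, 10) = 210: x ≡ 176 (mod 210).
  Combine with x ≡ 16 (mod 20): gcd(210, 20) = 10; 16 - 176 = -160, which IS divisible by 10, so compatible.
    Write x = 176 + 210·t and substitute into x ≡ 16 (mod 20): 210·t ≡ 16 − 176 = -160 (mod 20).
    Divide the congruence (and modulus) by g = 10: 21·t ≡ -16 (mod 2).
    Reduce coefficients mod 2: 1·t ≡ 0 (mod 2).
    So t ≡ 0 (mod 2).
    Then x = 176 + 210·0 = 176, valid modulo lcm(210, 20) = 420: x ≡ 176 (mod 420).
Verify: 176 mod 21 = 8, 176 mod 10 = 6, 176 mod 20 = 16.

x ≡ 176 (mod 420).


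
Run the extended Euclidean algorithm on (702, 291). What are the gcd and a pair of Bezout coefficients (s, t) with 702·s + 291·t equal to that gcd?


Euclidean algorithm on (702, 291) — divide until remainder is 0:
  702 = 2 · 291 + 120
  291 = 2 · 120 + 51
  120 = 2 · 51 + 18
  51 = 2 · 18 + 15
  18 = 1 · 15 + 3
  15 = 5 · 3 + 0
gcd(702, 291) = 3.
Track Bezout coefficients alongside the remainders: start with r₀ = 702 = a·1 + b·0 (s = 1, t = 0) and r₁ = 291 = a·0 + b·1 (s = 0, t = 1); each new remainder r_{k+1} = r_{k-1} − q_k·r_k inherits s_{k+1} = s_{k-1} − q_k·s_k, t_{k+1} = t_{k-1} − q_k·t_k, so r_k = a·s_k + b·t_k at every step:
  q = 2: r = 120, s = 1 − 2·0 = 1, t = 0 − 2·1 = -2  (check: 702·1 + 291·(-2) = 120)
  q = 2: r = 51, s = 0 − 2·1 = -2, t = 1 − 2·(-2) = 5  (check: 702·(-2) + 291·5 = 51)
  q = 2: r = 18, s = 1 − 2·(-2) = 5, t = -2 − 2·5 = -12  (check: 702·5 + 291·(-12) = 18)
  q = 2: r = 15, s = -2 − 2·5 = -12, t = 5 − 2·(-12) = 29  (check: 702·(-12) + 291·29 = 15)
  q = 1: r = 3, s = 5 − 1·(-12) = 17, t = -12 − 1·29 = -41  (check: 702·17 + 291·(-41) = 3)
The row with r = 3 (the gcd) gives the Bezout coefficients s = 17, t = -41.
Result: 702 · (17) + 291 · (-41) = 3.

gcd(702, 291) = 3; s = 17, t = -41 (check: 702·17 + 291·(-41) = 3).


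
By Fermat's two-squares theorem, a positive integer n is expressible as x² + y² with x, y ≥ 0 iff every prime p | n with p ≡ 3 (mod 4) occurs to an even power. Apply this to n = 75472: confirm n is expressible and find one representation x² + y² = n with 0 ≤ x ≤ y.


Step 1: Factor n = 75472 = 2^4 · 53 · 89.
Step 2: Check the mod-4 condition on each prime factor: 2 = 2 (special); 53 ≡ 1 (mod 4), exponent 1; 89 ≡ 1 (mod 4), exponent 1.
All primes ≡ 3 (mod 4) appear to even exponent (or don't appear), so by the two-squares theorem n IS expressible as a sum of two squares.
Step 3: Build a representation. Group n = k² · m with k = 4 and m = 53 · 89 = 4717 (a product of primes ≡ 1 (mod 4)); a representation of m scales to one of n via (k·x)² + (k·y)² = k²(x² + y²). Each prime p ≡ 1 (mod 4) is itself a sum of two squares; find a² by testing p − a² for a perfect square:
  53: 53 − 1² = 52, 53 − 2² = 49 = 7² ⇒ 53 = 2² + 7².
  89: 89 − 1² = 88, 89 − 2² = 85, 89 − 3² = 80, 89 − 4² = 73, 89 − 5² = 64 = 8² ⇒ 89 = 5² + 8².
  Combine using the Brahmagupta–Fibonacci identity (a² + b²)(c² + d²) = (ac − bd)² + (ad + bc)² = (ac + bd)² + (ad − bc)²:
  53 · 89 = 4717: from (2² + 7²)(5² + 8²), take (2·5 − 7·8, 2·8 + 7·5) = (10 − 56, 16 + 35) = (-46, 51); dropping signs (only squares matter) gives (46, 51); check 46² + 51² = 2116 + 2601 = 4717 ✓.
  Scale by k = 4: (4·46, 4·51) = (184, 204).
Step 4: Order so x ≤ y and verify: 184² + 204² = 33856 + 41616 = 75472 = n. ✓

n = 75472 = 184² + 204² (one valid representation with x ≤ y).


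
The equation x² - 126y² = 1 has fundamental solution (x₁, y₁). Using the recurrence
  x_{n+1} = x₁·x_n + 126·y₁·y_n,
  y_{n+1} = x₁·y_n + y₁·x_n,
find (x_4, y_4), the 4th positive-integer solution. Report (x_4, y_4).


Step 1: Find the fundamental solution (x₁, y₁) of x² - 126y² = 1.
  Expand √126 as a continued fraction. a₀ = ⌊√126⌋ = 11; iterate m_{k+1} = d_k·a_k − m_k, d_{k+1} = (126 − m_{k+1}²)/d_k, a_{k+1} = ⌊(a₀ + m_{k+1})/d_{k+1}⌋ (starting m₀ = 0, d₀ = 1), with convergents p_k = a_k·p_{k-1} + p_{k-2}, q_k = a_k·q_{k-1} + q_{k-2} (p₋₁ = 1, q₋₁ = 0):
  k = 0: a₀ = 11; p₀/q₀ = 11/1; p₀² − 126·q₀² = 121 − 126 = -5.
  k = 1: m = 11, d = 5, a = ⌊(11 + 11)/5⌋ = 4; p/q = (4·11 + 1)/(4·1 + 0) = 45/4; p² − 126·q² = 2025 − 2016 = 9.
  k = 2: m = 9, d = 9, a = ⌊(11 + 9)/9⌋ = 2; p/q = (2·45 + 11)/(2·4 + 1) = 101/9; p² − 126·q² = 10201 − 10206 = -5.
  k = 3: m = 9, d = 5, a = ⌊(11 + 9)/5⌋ = 4; p/q = (4·101 + 45)/(4·9 + 4) = 449/40; p² − 126·q² = 201601 − 201600 = 1.
  The first convergent with p² − 126·q² = 1 gives the fundamental solution (x₁, y₁) = (449, 40).
Step 2: Apply the recurrence (x_{n+1}, y_{n+1}) = (x₁x_n + 126y₁y_n, x₁y_n + y₁x_n) repeatedly.
  From (x_1, y_1) = (449, 40): x_2 = 449·449 + 126·40·40 = 403201; y_2 = 449·40 + 40·449 = 35920.
  From (x_2, y_2) = (403201, 35920): x_3 = 449·403201 + 126·40·35920 = 362074049; y_3 = 449·35920 + 40·403201 = 32256120.
  From (x_3, y_3) = (362074049, 32256120): x_4 = 449·362074049 + 126·40·32256120 = 325142092801; y_4 = 449·32256120 + 40·362074049 = 28965959840.
Step 3: Verify x_4² - 126·y_4² = 105717380511014096025601 - 105717380511014096025600 = 1 (should be 1). ✓

(x_1, y_1) = (449, 40); (x_4, y_4) = (325142092801, 28965959840).


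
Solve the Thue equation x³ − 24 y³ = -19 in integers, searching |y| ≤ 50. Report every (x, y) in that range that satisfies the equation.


The equation is x³ - 24y³ = -19. For fixed y, x³ = 24·y³ − 19, so a solution requires the RHS to be a perfect cube.
Strategy: iterate y from -50 to 50, compute RHS = 24·y³ − 19, and check whether it is a (positive or negative) perfect cube.
Check small values of y:
  y = 0: RHS = -19 is not a perfect cube.
  y = 1: RHS = 5 is not a perfect cube.
  y = -1: RHS = -43 is not a perfect cube.
  y = 2: RHS = 173 is not a perfect cube.
  y = -2: RHS = -211 is not a perfect cube.
  y = 3: RHS = 629 is not a perfect cube.
  y = -3: RHS = -667 is not a perfect cube.
Continuing the search up to |y| = 50 finds no solutions either.
No (x, y) in the scanned range satisfies the equation.

No integer solutions with |y| ≤ 50.


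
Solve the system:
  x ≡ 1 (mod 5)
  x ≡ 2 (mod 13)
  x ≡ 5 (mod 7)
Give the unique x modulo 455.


Moduli 5, 13, 7 are pairwise coprime; by CRT there is a unique solution modulo M = 5 · 13 · 7 = 455.
Solve pairwise, accumulating the modulus:
  Start with x ≡ 1 (mod 5).
  Combine with x ≡ 2 (mod 13): since gcd(5, 13) = 1, we get a unique residue mod 65.
    Write x = 1 + 5·t and substitute into x ≡ 2 (mod 13): 5·t ≡ 2 − 1 = 1 (mod 13).
    The inverse of 5 mod 13 is 8 (since 5·8 = 40 = 3·13 + 1), so t ≡ 8·1 = 8 ≡ 8 (mod 13).
    Then x = 1 + 5·8 = 41, valid modulo lcm(5, 13) = 65: x ≡ 41 (mod 65).
  Combine with x ≡ 5 (mod 7): since gcd(65, 7) = 1, we get a unique residue mod 455.
    Write x = 41 + 65·t and substitute into x ≡ 5 (mod 7): 65·t ≡ 5 − 41 = -36 (mod 7).
    Reduce coefficients mod 7: 2·t ≡ 6 (mod 7).
    The inverse of 2 mod 7 is 4 (since 2·4 = 8 = 1·7 + 1), so t ≡ 4·6 = 24 ≡ 3 (mod 7).
    Then x = 41 + 65·3 = 236, valid modulo lcm(65, 7) = 455: x ≡ 236 (mod 455).
Verify: 236 mod 5 = 1 ✓, 236 mod 13 = 2 ✓, 236 mod 7 = 5 ✓.

x ≡ 236 (mod 455).


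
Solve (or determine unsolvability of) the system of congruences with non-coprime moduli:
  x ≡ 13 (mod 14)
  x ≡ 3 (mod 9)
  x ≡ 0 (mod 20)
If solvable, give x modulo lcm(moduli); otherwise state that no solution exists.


Moduli 14, 9, 20 are not pairwise coprime, so CRT works modulo lcm(m_i) when all pairwise compatibility conditions hold.
Pairwise compatibility: gcd(m_i, m_j) must divide a_i - a_j for every pair.
Merge one congruence at a time:
  Start: x ≡ 13 (mod 14).
  Combine with x ≡ 3 (mod 9): gcd(14, 9) = 1; 3 - 13 = -10, which IS divisible by 1, so compatible.
    Write x = 13 + 14·t and substitute into x ≡ 3 (mod 9): 14·t ≡ 3 − 13 = -10 (mod 9).
    Reduce coefficients mod 9: 5·t ≡ 8 (mod 9).
    The inverse of 5 mod 9 is 2 (since 5·2 = 10 = 1·9 + 1), so t ≡ 2·8 = 16 ≡ 7 (mod 9).
    Then x = 13 + 14·7 = 111, valid modulo lcm(14, 9) = 126: x ≡ 111 (mod 126).
  Combine with x ≡ 0 (mod 20): gcd(126, 20) = 2, and 0 - 111 = -111 is NOT divisible by 2.
    ⇒ system is inconsistent (no integer solution).

No solution (the system is inconsistent).


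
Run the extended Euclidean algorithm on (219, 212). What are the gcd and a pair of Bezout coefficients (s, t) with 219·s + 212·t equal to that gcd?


Euclidean algorithm on (219, 212) — divide until remainder is 0:
  219 = 1 · 212 + 7
  212 = 30 · 7 + 2
  7 = 3 · 2 + 1
  2 = 2 · 1 + 0
gcd(219, 212) = 1.
Track Bezout coefficients alongside the remainders: start with r₀ = 219 = a·1 + b·0 (s = 1, t = 0) and r₁ = 212 = a·0 + b·1 (s = 0, t = 1); each new remainder r_{k+1} = r_{k-1} − q_k·r_k inherits s_{k+1} = s_{k-1} − q_k·s_k, t_{k+1} = t_{k-1} − q_k·t_k, so r_k = a·s_k + b·t_k at every step:
  q = 1: r = 7, s = 1 − 1·0 = 1, t = 0 − 1·1 = -1  (check: 219·1 + 212·(-1) = 7)
  q = 30: r = 2, s = 0 − 30·1 = -30, t = 1 − 30·(-1) = 31  (check: 219·(-30) + 212·31 = 2)
  q = 3: r = 1, s = 1 − 3·(-30) = 91, t = -1 − 3·31 = -94  (check: 219·91 + 212·(-94) = 1)
The row with r = 1 (the gcd) gives the Bezout coefficients s = 91, t = -94.
Result: 219 · (91) + 212 · (-94) = 1.

gcd(219, 212) = 1; s = 91, t = -94 (check: 219·91 + 212·(-94) = 1).


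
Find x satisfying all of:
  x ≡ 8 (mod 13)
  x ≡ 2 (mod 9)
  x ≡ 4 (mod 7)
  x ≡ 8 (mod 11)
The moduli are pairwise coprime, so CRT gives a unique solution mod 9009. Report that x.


Product of moduli M = 13 · 9 · 7 · 11 = 9009.
Merge one congruence at a time:
  Start: x ≡ 8 (mod 13).
  Combine with x ≡ 2 (mod 9); new modulus lcm = 117.
    Write x = 8 + 13·t and substitute into x ≡ 2 (mod 9): 13·t ≡ 2 − 8 = -6 (mod 9).
    Reduce coefficients mod 9: 4·t ≡ 3 (mod 9).
    The inverse of 4 mod 9 is 7 (since 4·7 = 28 = 3·9 + 1), so t ≡ 7·3 = 21 ≡ 3 (mod 9).
    Then x = 8 + 13·3 = 47, valid modulo lcm(13, 9) = 117: x ≡ 47 (mod 117).
  Combine with x ≡ 4 (mod 7); new modulus lcm = 819.
    Write x = 47 + 117·t and substitute into x ≡ 4 (mod 7): 117·t ≡ 4 − 47 = -43 (mod 7).
    Reduce coefficients mod 7: 5·t ≡ 6 (mod 7).
    The inverse of 5 mod 7 is 3 (since 5·3 = 15 = 2·7 + 1), so t ≡ 3·6 = 18 ≡ 4 (mod 7).
    Then x = 47 + 117·4 = 515, valid modulo lcm(117, 7) = 819: x ≡ 515 (mod 819).
  Combine with x ≡ 8 (mod 11); new modulus lcm = 9009.
    Write x = 515 + 819·t and substitute into x ≡ 8 (mod 11): 819·t ≡ 8 − 515 = -507 (mod 11).
    Reduce coefficients mod 11: 5·t ≡ 10 (mod 11).
    The inverse of 5 mod 11 is 9 (since 5·9 = 45 = 4·11 + 1), so t ≡ 9·10 = 90 ≡ 2 (mod 11).
    Then x = 515 + 819·2 = 2153, valid modulo lcm(819, 11) = 9009: x ≡ 2153 (mod 9009).
Verify against each original: 2153 mod 13 = 8, 2153 mod 9 = 2, 2153 mod 7 = 4, 2153 mod 11 = 8.

x ≡ 2153 (mod 9009).


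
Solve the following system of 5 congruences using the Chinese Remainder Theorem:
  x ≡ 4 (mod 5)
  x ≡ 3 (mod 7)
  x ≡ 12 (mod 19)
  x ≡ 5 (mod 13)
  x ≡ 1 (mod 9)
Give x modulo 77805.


Product of moduli M = 5 · 7 · 19 · 13 · 9 = 77805.
Merge one congruence at a time:
  Start: x ≡ 4 (mod 5).
  Combine with x ≡ 3 (mod 7); new modulus lcm = 35.
    Write x = 4 + 5·t and substitute into x ≡ 3 (mod 7): 5·t ≡ 3 − 4 = -1 (mod 7).
    Reduce coefficients mod 7: 5·t ≡ 6 (mod 7).
    The inverse of 5 mod 7 is 3 (since 5·3 = 15 = 2·7 + 1), so t ≡ 3·6 = 18 ≡ 4 (mod 7).
    Then x = 4 + 5·4 = 24, valid modulo lcm(5, 7) = 35: x ≡ 24 (mod 35).
  Combine with x ≡ 12 (mod 19); new modulus lcm = 665.
    Write x = 24 + 35·t and substitute into x ≡ 12 (mod 19): 35·t ≡ 12 − 24 = -12 (mod 19).
    Reduce coefficients mod 19: 16·t ≡ 7 (mod 19).
    The inverse of 16 mod 19 is 6 (since 16·6 = 96 = 5·19 + 1), so t ≡ 6·7 = 42 ≡ 4 (mod 19).
    Then x = 24 + 35·4 = 164, valid modulo lcm(35, 19) = 665: x ≡ 164 (mod 665).
  Combine with x ≡ 5 (mod 13); new modulus lcm = 8645.
    Write x = 164 + 665·t and substitute into x ≡ 5 (mod 13): 665·t ≡ 5 − 164 = -159 (mod 13).
    Reduce coefficients mod 13: 2·t ≡ 10 (mod 13).
    The inverse of 2 mod 13 is 7 (since 2·7 = 14 = 1·13 + 1), so t ≡ 7·10 = 70 ≡ 5 (mod 13).
    Then x = 164 + 665·5 = 3489, valid modulo lcm(665, 13) = 8645: x ≡ 3489 (mod 8645).
  Combine with x ≡ 1 (mod 9); new modulus lcm = 77805.
    Write x = 3489 + 8645·t and substitute into x ≡ 1 (mod 9): 8645·t ≡ 1 − 3489 = -3488 (mod 9).
    Reduce coefficients mod 9: 5·t ≡ 4 (mod 9).
    The inverse of 5 mod 9 is 2 (since 5·2 = 10 = 1·9 + 1), so t ≡ 2·4 = 8 ≡ 8 (mod 9).
    Then x = 3489 + 8645·8 = 72649, valid modulo lcm(8645, 9) = 77805: x ≡ 72649 (mod 77805).
Verify against each original: 72649 mod 5 = 4, 72649 mod 7 = 3, 72649 mod 19 = 12, 72649 mod 13 = 5, 72649 mod 9 = 1.

x ≡ 72649 (mod 77805).


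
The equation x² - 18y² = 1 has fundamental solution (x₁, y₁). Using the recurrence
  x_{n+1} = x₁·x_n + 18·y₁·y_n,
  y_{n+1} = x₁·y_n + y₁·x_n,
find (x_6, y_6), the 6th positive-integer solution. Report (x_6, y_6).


Step 1: Find the fundamental solution (x₁, y₁) of x² - 18y² = 1.
  Expand √18 as a continued fraction. a₀ = ⌊√18⌋ = 4; iterate m_{k+1} = d_k·a_k − m_k, d_{k+1} = (18 − m_{k+1}²)/d_k, a_{k+1} = ⌊(a₀ + m_{k+1})/d_{k+1}⌋ (starting m₀ = 0, d₀ = 1), with convergents p_k = a_k·p_{k-1} + p_{k-2}, q_k = a_k·q_{k-1} + q_{k-2} (p₋₁ = 1, q₋₁ = 0):
  k = 0: a₀ = 4; p₀/q₀ = 4/1; p₀² − 18·q₀² = 16 − 18 = -2.
  k = 1: m = 4, d = 2, a = ⌊(4 + 4)/2⌋ = 4; p/q = (4·4 + 1)/(4·1 + 0) = 17/4; p² − 18·q² = 289 − 288 = 1.
  The first convergent with p² − 18·q² = 1 gives the fundamental solution (x₁, y₁) = (17, 4).
Step 2: Apply the recurrence (x_{n+1}, y_{n+1}) = (x₁x_n + 18y₁y_n, x₁y_n + y₁x_n) repeatedly.
  From (x_1, y_1) = (17, 4): x_2 = 17·17 + 18·4·4 = 577; y_2 = 17·4 + 4·17 = 136.
  From (x_2, y_2) = (577, 136): x_3 = 17·577 + 18·4·136 = 19601; y_3 = 17·136 + 4·577 = 4620.
  From (x_3, y_3) = (19601, 4620): x_4 = 17·19601 + 18·4·4620 = 665857; y_4 = 17·4620 + 4·19601 = 156944.
  From (x_4, y_4) = (665857, 156944): x_5 = 17·665857 + 18·4·156944 = 22619537; y_5 = 17·156944 + 4·665857 = 5331476.
  From (x_5, y_5) = (22619537, 5331476): x_6 = 17·22619537 + 18·4·5331476 = 768398401; y_6 = 17·5331476 + 4·22619537 = 181113240.
Step 3: Verify x_6² - 18·y_6² = 590436102659356801 - 590436102659356800 = 1 (should be 1). ✓

(x_1, y_1) = (17, 4); (x_6, y_6) = (768398401, 181113240).


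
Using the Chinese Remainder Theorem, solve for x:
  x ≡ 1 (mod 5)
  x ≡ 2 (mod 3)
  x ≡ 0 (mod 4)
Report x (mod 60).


Moduli 5, 3, 4 are pairwise coprime; by CRT there is a unique solution modulo M = 5 · 3 · 4 = 60.
Solve pairwise, accumulating the modulus:
  Start with x ≡ 1 (mod 5).
  Combine with x ≡ 2 (mod 3): since gcd(5, 3) = 1, we get a unique residue mod 15.
    Write x = 1 + 5·t and substitute into x ≡ 2 (mod 3): 5·t ≡ 2 − 1 = 1 (mod 3).
    Reduce coefficients mod 3: 2·t ≡ 1 (mod 3).
    The inverse of 2 mod 3 is 2 (since 2·2 = 4 = 1·3 + 1), so t ≡ 2·1 = 2 ≡ 2 (mod 3).
    Then x = 1 + 5·2 = 11, valid modulo lcm(5, 3) = 15: x ≡ 11 (mod 15).
  Combine with x ≡ 0 (mod 4): since gcd(15, 4) = 1, we get a unique residue mod 60.
    Write x = 11 + 15·t and substitute into x ≡ 0 (mod 4): 15·t ≡ 0 − 11 = -11 (mod 4).
    Reduce coefficients mod 4: 3·t ≡ 1 (mod 4).
    The inverse of 3 mod 4 is 3 (since 3·3 = 9 = 2·4 + 1), so t ≡ 3·1 = 3 ≡ 3 (mod 4).
    Then x = 11 + 15·3 = 56, valid modulo lcm(15, 4) = 60: x ≡ 56 (mod 60).
Verify: 56 mod 5 = 1 ✓, 56 mod 3 = 2 ✓, 56 mod 4 = 0 ✓.

x ≡ 56 (mod 60).


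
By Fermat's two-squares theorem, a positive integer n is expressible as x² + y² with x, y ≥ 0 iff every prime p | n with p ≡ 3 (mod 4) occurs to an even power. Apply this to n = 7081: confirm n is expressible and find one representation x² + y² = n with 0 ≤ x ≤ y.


Step 1: Factor n = 7081 = 73 · 97.
Step 2: Check the mod-4 condition on each prime factor: 73 ≡ 1 (mod 4), exponent 1; 97 ≡ 1 (mod 4), exponent 1.
All primes ≡ 3 (mod 4) appear to even exponent (or don't appear), so by the two-squares theorem n IS expressible as a sum of two squares.
Step 3: Build a representation. Here n = 73 · 97 is a product of primes ≡ 1 (mod 4). Each prime p ≡ 1 (mod 4) is itself a sum of two squares; find a² by testing p − a² for a perfect square:
  73: 73 − 1² = 72, 73 − 2² = 69, 73 − 3² = 64 = 8² ⇒ 73 = 3² + 8².
  97: 97 − 1² = 96, 97 − 2² = 93, 97 − 3² = 88, 97 − 4² = 81 = 9² ⇒ 97 = 4² + 9².
  Combine using the Brahmagupta–Fibonacci identity (a² + b²)(c² + d²) = (ac − bd)² + (ad + bc)² = (ac + bd)² + (ad − bc)²:
  73 · 97 = 7081: from (3² + 8²)(4² + 9²), take (3·4 − 8·9, 3·9 + 8·4) = (12 − 72, 27 + 32) = (-60, 59); dropping signs (only squares matter) gives (60, 59); check 60² + 59² = 3600 + 3481 = 7081 ✓.
Step 4: Order so x ≤ y and verify: 59² + 60² = 3481 + 3600 = 7081 = n. ✓

n = 7081 = 59² + 60² (one valid representation with x ≤ y).


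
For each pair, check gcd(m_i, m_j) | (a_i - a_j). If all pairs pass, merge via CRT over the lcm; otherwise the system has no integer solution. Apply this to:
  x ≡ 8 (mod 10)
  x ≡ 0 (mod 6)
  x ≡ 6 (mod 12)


Moduli 10, 6, 12 are not pairwise coprime, so CRT works modulo lcm(m_i) when all pairwise compatibility conditions hold.
Pairwise compatibility: gcd(m_i, m_j) must divide a_i - a_j for every pair.
Merge one congruence at a time:
  Start: x ≡ 8 (mod 10).
  Combine with x ≡ 0 (mod 6): gcd(10, 6) = 2; 0 - 8 = -8, which IS divisible by 2, so compatible.
    Write x = 8 + 10·t and substitute into x ≡ 0 (mod 6): 10·t ≡ 0 − 8 = -8 (mod 6).
    Divide the congruence (and modulus) by g = 2: 5·t ≡ -4 (mod 3).
    Reduce coefficients mod 3: 2·t ≡ 2 (mod 3).
    The inverse of 2 mod 3 is 2 (since 2·2 = 4 = 1·3 + 1), so t ≡ 2·2 = 4 ≡ 1 (mod 3).
    Then x = 8 + 10·1 = 18, valid modulo lcm(10, 6) = 30: x ≡ 18 (mod 30).
  Combine with x ≡ 6 (mod 12): gcd(30, 12) = 6; 6 - 18 = -12, which IS divisible by 6, so compatible.
    Write x = 18 + 30·t and substitute into x ≡ 6 (mod 12): 30·t ≡ 6 − 18 = -12 (mod 12).
    Divide the congruence (and modulus) by g = 6: 5·t ≡ -2 (mod 2).
    Reduce coefficients mod 2: 1·t ≡ 0 (mod 2).
    So t ≡ 0 (mod 2).
    Then x = 18 + 30·0 = 18, valid modulo lcm(30, 12) = 60: x ≡ 18 (mod 60).
Verify: 18 mod 10 = 8, 18 mod 6 = 0, 18 mod 12 = 6.

x ≡ 18 (mod 60).


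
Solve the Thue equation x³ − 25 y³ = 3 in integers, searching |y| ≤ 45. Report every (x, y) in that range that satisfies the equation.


The equation is x³ - 25y³ = 3. For fixed y, x³ = 25·y³ + 3, so a solution requires the RHS to be a perfect cube.
Strategy: iterate y from -45 to 45, compute RHS = 25·y³ + 3, and check whether it is a (positive or negative) perfect cube.
Check small values of y:
  y = 0: RHS = 3 is not a perfect cube.
  y = 1: RHS = 28 is not a perfect cube.
  y = -1: RHS = -22 is not a perfect cube.
  y = 2: RHS = 203 is not a perfect cube.
  y = -2: RHS = -197 is not a perfect cube.
  y = 3: RHS = 678 is not a perfect cube.
  y = -3: RHS = -672 is not a perfect cube.
Continuing the search up to |y| = 45 finds no solutions either.
No (x, y) in the scanned range satisfies the equation.

No integer solutions with |y| ≤ 45.


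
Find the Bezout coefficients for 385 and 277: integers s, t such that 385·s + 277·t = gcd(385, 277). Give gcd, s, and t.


Euclidean algorithm on (385, 277) — divide until remainder is 0:
  385 = 1 · 277 + 108
  277 = 2 · 108 + 61
  108 = 1 · 61 + 47
  61 = 1 · 47 + 14
  47 = 3 · 14 + 5
  14 = 2 · 5 + 4
  5 = 1 · 4 + 1
  4 = 4 · 1 + 0
gcd(385, 277) = 1.
Track Bezout coefficients alongside the remainders: start with r₀ = 385 = a·1 + b·0 (s = 1, t = 0) and r₁ = 277 = a·0 + b·1 (s = 0, t = 1); each new remainder r_{k+1} = r_{k-1} − q_k·r_k inherits s_{k+1} = s_{k-1} − q_k·s_k, t_{k+1} = t_{k-1} − q_k·t_k, so r_k = a·s_k + b·t_k at every step:
  q = 1: r = 108, s = 1 − 1·0 = 1, t = 0 − 1·1 = -1  (check: 385·1 + 277·(-1) = 108)
  q = 2: r = 61, s = 0 − 2·1 = -2, t = 1 − 2·(-1) = 3  (check: 385·(-2) + 277·3 = 61)
  q = 1: r = 47, s = 1 − 1·(-2) = 3, t = -1 − 1·3 = -4  (check: 385·3 + 277·(-4) = 47)
  q = 1: r = 14, s = -2 − 1·3 = -5, t = 3 − 1·(-4) = 7  (check: 385·(-5) + 277·7 = 14)
  q = 3: r = 5, s = 3 − 3·(-5) = 18, t = -4 − 3·7 = -25  (check: 385·18 + 277·(-25) = 5)
  q = 2: r = 4, s = -5 − 2·18 = -41, t = 7 − 2·(-25) = 57  (check: 385·(-41) + 277·57 = 4)
  q = 1: r = 1, s = 18 − 1·(-41) = 59, t = -25 − 1·57 = -82  (check: 385·59 + 277·(-82) = 1)
The row with r = 1 (the gcd) gives the Bezout coefficients s = 59, t = -82.
Result: 385 · (59) + 277 · (-82) = 1.

gcd(385, 277) = 1; s = 59, t = -82 (check: 385·59 + 277·(-82) = 1).


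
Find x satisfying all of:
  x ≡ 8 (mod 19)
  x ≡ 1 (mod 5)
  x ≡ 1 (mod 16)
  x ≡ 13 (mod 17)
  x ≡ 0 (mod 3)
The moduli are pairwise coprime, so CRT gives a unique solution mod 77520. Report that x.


Product of moduli M = 19 · 5 · 16 · 17 · 3 = 77520.
Merge one congruence at a time:
  Start: x ≡ 8 (mod 19).
  Combine with x ≡ 1 (mod 5); new modulus lcm = 95.
    Write x = 8 + 19·t and substitute into x ≡ 1 (mod 5): 19·t ≡ 1 − 8 = -7 (mod 5).
    Reduce coefficients mod 5: 4·t ≡ 3 (mod 5).
    The inverse of 4 mod 5 is 4 (since 4·4 = 16 = 3·5 + 1), so t ≡ 4·3 = 12 ≡ 2 (mod 5).
    Then x = 8 + 19·2 = 46, valid modulo lcm(19, 5) = 95: x ≡ 46 (mod 95).
  Combine with x ≡ 1 (mod 16); new modulus lcm = 1520.
    Write x = 46 + 95·t and substitute into x ≡ 1 (mod 16): 95·t ≡ 1 − 46 = -45 (mod 16).
    Reduce coefficients mod 16: 15·t ≡ 3 (mod 16).
    The inverse of 15 mod 16 is 15 (since 15·15 = 225 = 14·16 + 1), so t ≡ 15·3 = 45 ≡ 13 (mod 16).
    Then x = 46 + 95·13 = 1281, valid modulo lcm(95, 16) = 1520: x ≡ 1281 (mod 1520).
  Combine with x ≡ 13 (mod 17); new modulus lcm = 25840.
    Write x = 1281 + 1520·t and substitute into x ≡ 13 (mod 17): 1520·t ≡ 13 − 1281 = -1268 (mod 17).
    Reduce coefficients mod 17: 7·t ≡ 7 (mod 17).
    The inverse of 7 mod 17 is 5 (since 7·5 = 35 = 2·17 + 1), so t ≡ 5·7 = 35 ≡ 1 (mod 17).
    Then x = 1281 + 1520·1 = 2801, valid modulo lcm(1520, 17) = 25840: x ≡ 2801 (mod 25840).
  Combine with x ≡ 0 (mod 3); new modulus lcm = 77520.
    Write x = 2801 + 25840·t and substitute into x ≡ 0 (mod 3): 25840·t ≡ 0 − 2801 = -2801 (mod 3).
    Reduce coefficients mod 3: 1·t ≡ 1 (mod 3).
    So t ≡ 1 (mod 3).
    Then x = 2801 + 25840·1 = 28641, valid modulo lcm(25840, 3) = 77520: x ≡ 28641 (mod 77520).
Verify against each original: 28641 mod 19 = 8, 28641 mod 5 = 1, 28641 mod 16 = 1, 28641 mod 17 = 13, 28641 mod 3 = 0.

x ≡ 28641 (mod 77520).


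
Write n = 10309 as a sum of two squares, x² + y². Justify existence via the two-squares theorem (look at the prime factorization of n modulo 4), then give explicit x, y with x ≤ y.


Step 1: Factor n = 10309 = 13^2 · 61.
Step 2: Check the mod-4 condition on each prime factor: 13 ≡ 1 (mod 4), exponent 2; 61 ≡ 1 (mod 4), exponent 1.
All primes ≡ 3 (mod 4) appear to even exponent (or don't appear), so by the two-squares theorem n IS expressible as a sum of two squares.
Step 3: Build a representation. Here n = 13 · 13 · 61 is a product of primes ≡ 1 (mod 4). Each prime p ≡ 1 (mod 4) is itself a sum of two squares; find a² by testing p − a² for a perfect square:
  13: 13 − 1² = 12, 13 − 2² = 9 = 3² ⇒ 13 = 2² + 3².
  61: 61 − 1² = 60, 61 − 2² = 57, 61 − 3² = 52, 61 − 4² = 45, 61 − 5² = 36 = 6² ⇒ 61 = 5² + 6².
  Combine using the Brahmagupta–Fibonacci identity (a² + b²)(c² + d²) = (ac − bd)² + (ad + bc)² = (ac + bd)² + (ad − bc)²:
  13 · 13 = 169: from (2² + 3²)(2² + 3²), take (2·2 − 3·3, 2·3 + 3·2) = (4 − 9, 6 + 6) = (-5, 12); dropping signs (only squares matter) gives (5, 12); check 5² + 12² = 25 + 144 = 169 ✓.
  169 · 61 = 10309: from (5² + 12²)(5² + 6²), take (5·5 − 12·6, 5·6 + 12·5) = (25 − 72, 30 + 60) = (-47, 90); dropping signs (only squares matter) gives (47, 90); check 47² + 90² = 2209 + 8100 = 10309 ✓.
Step 4: Order so x ≤ y and verify: 47² + 90² = 2209 + 8100 = 10309 = n. ✓

n = 10309 = 47² + 90² (one valid representation with x ≤ y).


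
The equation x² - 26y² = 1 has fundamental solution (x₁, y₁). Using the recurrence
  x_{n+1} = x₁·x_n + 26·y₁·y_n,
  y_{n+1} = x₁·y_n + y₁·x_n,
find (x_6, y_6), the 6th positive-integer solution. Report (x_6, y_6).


Step 1: Find the fundamental solution (x₁, y₁) of x² - 26y² = 1.
  Expand √26 as a continued fraction. a₀ = ⌊√26⌋ = 5; iterate m_{k+1} = d_k·a_k − m_k, d_{k+1} = (26 − m_{k+1}²)/d_k, a_{k+1} = ⌊(a₀ + m_{k+1})/d_{k+1}⌋ (starting m₀ = 0, d₀ = 1), with convergents p_k = a_k·p_{k-1} + p_{k-2}, q_k = a_k·q_{k-1} + q_{k-2} (p₋₁ = 1, q₋₁ = 0):
  k = 0: a₀ = 5; p₀/q₀ = 5/1; p₀² − 26·q₀² = 25 − 26 = -1.
  k = 1: m = 5, d = 1, a = ⌊(5 + 5)/1⌋ = 10; p/q = (10·5 + 1)/(10·1 + 0) = 51/10; p² − 26·q² = 2601 − 2600 = 1.
  The first convergent with p² − 26·q² = 1 gives the fundamental solution (x₁, y₁) = (51, 10).
Step 2: Apply the recurrence (x_{n+1}, y_{n+1}) = (x₁x_n + 26y₁y_n, x₁y_n + y₁x_n) repeatedly.
  From (x_1, y_1) = (51, 10): x_2 = 51·51 + 26·10·10 = 5201; y_2 = 51·10 + 10·51 = 1020.
  From (x_2, y_2) = (5201, 1020): x_3 = 51·5201 + 26·10·1020 = 530451; y_3 = 51·1020 + 10·5201 = 104030.
  From (x_3, y_3) = (530451, 104030): x_4 = 51·530451 + 26·10·104030 = 54100801; y_4 = 51·104030 + 10·530451 = 10610040.
  From (x_4, y_4) = (54100801, 10610040): x_5 = 51·54100801 + 26·10·10610040 = 5517751251; y_5 = 51·10610040 + 10·54100801 = 1082120050.
  From (x_5, y_5) = (5517751251, 1082120050): x_6 = 51·5517751251 + 26·10·1082120050 = 562756526801; y_6 = 51·1082120050 + 10·5517751251 = 110365635060.
Step 3: Verify x_6² - 26·y_6² = 316694908457124631293601 - 316694908457124631293600 = 1 (should be 1). ✓

(x_1, y_1) = (51, 10); (x_6, y_6) = (562756526801, 110365635060).


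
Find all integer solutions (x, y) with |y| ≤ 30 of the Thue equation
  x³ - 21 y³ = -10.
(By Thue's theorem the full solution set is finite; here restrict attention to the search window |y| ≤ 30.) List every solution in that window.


The equation is x³ - 21y³ = -10. For fixed y, x³ = 21·y³ − 10, so a solution requires the RHS to be a perfect cube.
Strategy: iterate y from -30 to 30, compute RHS = 21·y³ − 10, and check whether it is a (positive or negative) perfect cube.
Check small values of y:
  y = 0: RHS = -10 is not a perfect cube.
  y = 1: RHS = 11 is not a perfect cube.
  y = -1: RHS = -31 is not a perfect cube.
  y = 2: RHS = 158 is not a perfect cube.
  y = -2: RHS = -178 is not a perfect cube.
  y = 3: RHS = 557 is not a perfect cube.
  y = -3: RHS = -577 is not a perfect cube.
Continuing the search up to |y| = 30 finds no solutions either.
No (x, y) in the scanned range satisfies the equation.

No integer solutions with |y| ≤ 30.


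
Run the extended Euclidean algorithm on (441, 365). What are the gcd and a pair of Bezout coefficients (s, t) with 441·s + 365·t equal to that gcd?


Euclidean algorithm on (441, 365) — divide until remainder is 0:
  441 = 1 · 365 + 76
  365 = 4 · 76 + 61
  76 = 1 · 61 + 15
  61 = 4 · 15 + 1
  15 = 15 · 1 + 0
gcd(441, 365) = 1.
Track Bezout coefficients alongside the remainders: start with r₀ = 441 = a·1 + b·0 (s = 1, t = 0) and r₁ = 365 = a·0 + b·1 (s = 0, t = 1); each new remainder r_{k+1} = r_{k-1} − q_k·r_k inherits s_{k+1} = s_{k-1} − q_k·s_k, t_{k+1} = t_{k-1} − q_k·t_k, so r_k = a·s_k + b·t_k at every step:
  q = 1: r = 76, s = 1 − 1·0 = 1, t = 0 − 1·1 = -1  (check: 441·1 + 365·(-1) = 76)
  q = 4: r = 61, s = 0 − 4·1 = -4, t = 1 − 4·(-1) = 5  (check: 441·(-4) + 365·5 = 61)
  q = 1: r = 15, s = 1 − 1·(-4) = 5, t = -1 − 1·5 = -6  (check: 441·5 + 365·(-6) = 15)
  q = 4: r = 1, s = -4 − 4·5 = -24, t = 5 − 4·(-6) = 29  (check: 441·(-24) + 365·29 = 1)
The row with r = 1 (the gcd) gives the Bezout coefficients s = -24, t = 29.
Result: 441 · (-24) + 365 · (29) = 1.

gcd(441, 365) = 1; s = -24, t = 29 (check: 441·(-24) + 365·29 = 1).


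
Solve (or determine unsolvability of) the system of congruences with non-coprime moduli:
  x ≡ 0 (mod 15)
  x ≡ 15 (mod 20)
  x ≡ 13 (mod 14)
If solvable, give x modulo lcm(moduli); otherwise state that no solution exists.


Moduli 15, 20, 14 are not pairwise coprime, so CRT works modulo lcm(m_i) when all pairwise compatibility conditions hold.
Pairwise compatibility: gcd(m_i, m_j) must divide a_i - a_j for every pair.
Merge one congruence at a time:
  Start: x ≡ 0 (mod 15).
  Combine with x ≡ 15 (mod 20): gcd(15, 20) = 5; 15 - 0 = 15, which IS divisible by 5, so compatible.
    Write x = 0 + 15·t and substitute into x ≡ 15 (mod 20): 15·t ≡ 15 − 0 = 15 (mod 20).
    Divide the congruence (and modulus) by g = 5: 3·t ≡ 3 (mod 4).
    The inverse of 3 mod 4 is 3 (since 3·3 = 9 = 2·4 + 1), so t ≡ 3·3 = 9 ≡ 1 (mod 4).
    Then x = 0 + 15·1 = 15, valid modulo lcm(15, 20) = 60: x ≡ 15 (mod 60).
  Combine with x ≡ 13 (mod 14): gcd(60, 14) = 2; 13 - 15 = -2, which IS divisible by 2, so compatible.
    Write x = 15 + 60·t and substitute into x ≡ 13 (mod 14): 60·t ≡ 13 − 15 = -2 (mod 14).
    Divide the congruence (and modulus) by g = 2: 30·t ≡ -1 (mod 7).
    Reduce coefficients mod 7: 2·t ≡ 6 (mod 7).
    The inverse of 2 mod 7 is 4 (since 2·4 = 8 = 1·7 + 1), so t ≡ 4·6 = 24 ≡ 3 (mod 7).
    Then x = 15 + 60·3 = 195, valid modulo lcm(60, 14) = 420: x ≡ 195 (mod 420).
Verify: 195 mod 15 = 0, 195 mod 20 = 15, 195 mod 14 = 13.

x ≡ 195 (mod 420).
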